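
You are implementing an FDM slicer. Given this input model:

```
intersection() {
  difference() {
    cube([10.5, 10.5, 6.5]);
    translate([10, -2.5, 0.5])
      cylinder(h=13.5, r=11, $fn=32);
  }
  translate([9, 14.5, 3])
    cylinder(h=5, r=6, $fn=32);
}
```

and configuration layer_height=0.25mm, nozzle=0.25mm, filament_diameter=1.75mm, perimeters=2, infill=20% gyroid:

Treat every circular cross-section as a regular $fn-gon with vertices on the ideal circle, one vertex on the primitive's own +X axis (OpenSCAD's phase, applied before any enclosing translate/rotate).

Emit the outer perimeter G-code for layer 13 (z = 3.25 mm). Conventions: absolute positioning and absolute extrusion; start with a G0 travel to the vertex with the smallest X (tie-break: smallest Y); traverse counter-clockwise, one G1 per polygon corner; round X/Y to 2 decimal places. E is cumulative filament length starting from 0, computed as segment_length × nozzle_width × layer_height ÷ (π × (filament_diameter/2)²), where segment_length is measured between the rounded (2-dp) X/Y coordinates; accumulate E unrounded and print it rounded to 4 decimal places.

At z = 3.25 mm: the cube is present — its section is the full 10.5×10.5 rectangle; the cylinder at (10, -2.5): section is a regular 32-gon, circumradius r=11; After the difference (first − rest): starting from the 10.5×10.5 cube, the r=11 cylinder at (10, -2.5) partially overlaps it — only the 70.74 mm² overlap (of its 377.69 mm²) is removed, clipping the outline — 1 connected region; the cylinder at (9, 14.5): section is a regular 32-gon, circumradius r=6; Keeping only the common overlap: the r=6 cylinder at (9, 14.5) partially overlaps the result so far; clipping to the common part keeps 8.98 mm² — 1 connected region. The outline is a single polygon with 9 vertices. Extrusion per mm of travel: 0.25 × 0.25 / (π × 0.875²) = 0.025984. Accumulating E over each segment gives final E = 0.3704.

G0 X4.56 Y10.50 Z3.25
G1 X4.76 Y10.26 E0.0081
G1 X5.67 Y9.51 E0.0388
G1 X6.70 Y8.96 E0.0691
G1 X7.83 Y8.62 E0.0998
G1 X9.00 Y8.50 E0.1303
G1 X10.17 Y8.62 E0.1609
G1 X10.50 Y8.72 E0.1698
G1 X10.50 Y10.50 E0.2161
G1 X4.56 Y10.50 E0.3704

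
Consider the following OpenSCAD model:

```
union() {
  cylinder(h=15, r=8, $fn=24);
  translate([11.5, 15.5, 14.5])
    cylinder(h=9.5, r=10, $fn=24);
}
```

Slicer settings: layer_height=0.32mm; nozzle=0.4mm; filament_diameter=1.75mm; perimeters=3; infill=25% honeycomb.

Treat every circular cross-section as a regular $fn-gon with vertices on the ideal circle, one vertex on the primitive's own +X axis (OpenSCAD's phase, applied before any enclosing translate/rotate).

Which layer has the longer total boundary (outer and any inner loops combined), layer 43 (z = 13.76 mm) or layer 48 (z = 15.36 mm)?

layer 48 (z = 15.36 mm)

Layer 43 (z = 13.76): the r=8 cylinder gives a regular 24-gon of circumradius 8 (constant along its height) (perimeter = 2·24·8.000·sin(180°/24) = 50.12 mm); the cylinder at (11.5, 15.5) does not reach this height (z outside [14.5, 24]); Combining (union): only the r=8 cylinder is present, so the union is just that shape — boundary = 50.12 mm. So its perimeter = 50.12 mm. Layer 48 (z = 15.36): the cylinder is not intersected at this z (z outside [0, 15]); the r=10 cylinder at (11.5, 15.5) gives a regular 24-gon of circumradius 10 (constant along its height) (perimeter = 2·24·10.000·sin(180°/24) = 62.65 mm); Taking the union: only the r=10 cylinder at (11.5, 15.5) is present, so the union is just that shape — boundary = 62.65 mm. So its perimeter = 62.65 mm. Layer 48 is larger (62.65 vs 50.12 mm).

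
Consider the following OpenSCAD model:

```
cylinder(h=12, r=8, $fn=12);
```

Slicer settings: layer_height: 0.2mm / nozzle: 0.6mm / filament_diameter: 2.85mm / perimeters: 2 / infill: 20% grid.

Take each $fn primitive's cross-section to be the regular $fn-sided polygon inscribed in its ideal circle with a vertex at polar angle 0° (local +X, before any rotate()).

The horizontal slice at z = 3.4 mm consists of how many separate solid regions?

At z = 3.4 mm: the r=8 cylinder gives a regular 12-gon of circumradius 8 (constant along its height). The result has 1 disconnected region.

1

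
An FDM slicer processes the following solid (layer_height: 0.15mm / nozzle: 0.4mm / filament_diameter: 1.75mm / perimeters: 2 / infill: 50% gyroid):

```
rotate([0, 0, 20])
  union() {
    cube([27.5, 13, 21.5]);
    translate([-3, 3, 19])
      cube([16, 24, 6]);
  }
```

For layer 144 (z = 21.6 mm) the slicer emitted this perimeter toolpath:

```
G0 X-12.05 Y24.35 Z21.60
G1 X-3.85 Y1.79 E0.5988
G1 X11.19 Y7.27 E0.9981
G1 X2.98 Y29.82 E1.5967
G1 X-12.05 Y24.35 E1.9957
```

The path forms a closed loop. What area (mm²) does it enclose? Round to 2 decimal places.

Apply the shoelace formula to the sequence of (X, Y) vertices; enclosed area = 384.04 mm².

384.04 mm²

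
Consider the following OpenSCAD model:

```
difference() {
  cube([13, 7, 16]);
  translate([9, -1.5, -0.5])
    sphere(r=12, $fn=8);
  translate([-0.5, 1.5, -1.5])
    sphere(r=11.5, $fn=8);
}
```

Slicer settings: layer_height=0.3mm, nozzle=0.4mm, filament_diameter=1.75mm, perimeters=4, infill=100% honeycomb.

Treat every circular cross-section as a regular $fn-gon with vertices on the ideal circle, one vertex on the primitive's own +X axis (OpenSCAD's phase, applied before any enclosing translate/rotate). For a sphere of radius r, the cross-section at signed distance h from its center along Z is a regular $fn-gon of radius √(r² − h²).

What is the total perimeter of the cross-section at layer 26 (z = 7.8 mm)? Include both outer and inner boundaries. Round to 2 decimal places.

At z = 7.8 mm: the cube (footprint 13×7) is included at this height (perimeter 40.00 mm); the r=12 sphere at (9, -1.5) slices to a regular 8-gon of circumradius 8.667 (√(r²−h²) with h=8.3 from center) (perimeter = 2·8·8.667·sin(180°/8) = 53.07 mm); the r=11.5 sphere at (-0.5, 1.5) contributes a regular 8-gon of circumradius √(11.5²−9.3²) = 6.765 (perimeter = 2·8·6.765·sin(180°/8) = 41.42 mm); Subtracting the remaining from the first: starting from the 13×7 cube, the r=12 sphere at (9, -1.5) partially overlaps it — only the 65.86 mm² overlap (of its 212.44 mm²) is removed, clipping the outline; the r=11.5 sphere at (-0.5, 1.5) partially overlaps it — only the 18.18 mm² overlap (of its 129.43 mm²) is removed, clipping the outline — boundary = 22.15 mm. Overall, the cross-section has 2 separate islands. Total boundary length (outer) = 22.15 mm.

22.15 mm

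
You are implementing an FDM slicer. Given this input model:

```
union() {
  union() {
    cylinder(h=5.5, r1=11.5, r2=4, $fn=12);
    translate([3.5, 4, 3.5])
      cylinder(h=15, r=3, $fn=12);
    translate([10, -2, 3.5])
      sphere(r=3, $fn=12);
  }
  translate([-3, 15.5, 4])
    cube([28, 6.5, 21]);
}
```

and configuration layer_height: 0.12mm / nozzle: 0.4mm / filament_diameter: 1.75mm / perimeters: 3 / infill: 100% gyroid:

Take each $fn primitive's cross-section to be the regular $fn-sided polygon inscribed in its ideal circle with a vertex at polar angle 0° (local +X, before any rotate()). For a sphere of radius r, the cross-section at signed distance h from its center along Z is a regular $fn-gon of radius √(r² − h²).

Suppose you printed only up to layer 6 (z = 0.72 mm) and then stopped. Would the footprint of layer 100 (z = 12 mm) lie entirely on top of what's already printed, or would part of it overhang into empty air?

Compare the two slices. At z = 0.72: the cone: at t=0.131 of its height the radius interpolates to r₁+(r₂−r₁)t = 10.518, giving a regular 12-gon of that circumradius (area = (12/2)·10.518²·sin(360°/12) = 331.90 mm²); the cylinder at (3.5, 4) is not intersected at this z (z outside [3.5, 18.5]); the sphere at (10, -2): section is a regular 12-gon, circumradius = √(r²−h²) = √(3²−2.78²) = 1.128 (area = (12/2)·1.128²·sin(360°/12) = 3.81 mm²); Merging all regions: the regions partially overlap — summed areas 335.71 mm² minus the doubly-counted overlap 1.87 mm² gives 333.84 mm² — area = 333.84 mm²; the cube at (-3, 15.5) is absent (z outside [4, 25]); Merging all regions: only that combined region is present, so the union is just that shape — area = 333.84 mm². At z = 12: the cone is absent (z outside [0, 5.5]); the r=3 cylinder at (3.5, 4) gives a regular 12-gon of circumradius 3 (constant along its height) (area = (12/2)·3.000²·sin(360°/12) = 27.00 mm²); the sphere at (10, -2) is absent (|z−center|=8.500 > r=3); Merging all regions: only the r=3 cylinder at (3.5, 4) is present, so the union is just that shape — area = 27.00 mm²; the 28×6.5 cube at (-3, 15.5) contributes its full rectangle (area 182.00 mm²); Combining (union): the 2 present regions are separate (no shared area or edge), so areas and boundary lengths simply add and each stays a separate island — area = 209.00 mm². Checking containment: at z = 12 the cross-section extends beyond the z = 0.72 cross-section by about 182.00 mm².

part overhangs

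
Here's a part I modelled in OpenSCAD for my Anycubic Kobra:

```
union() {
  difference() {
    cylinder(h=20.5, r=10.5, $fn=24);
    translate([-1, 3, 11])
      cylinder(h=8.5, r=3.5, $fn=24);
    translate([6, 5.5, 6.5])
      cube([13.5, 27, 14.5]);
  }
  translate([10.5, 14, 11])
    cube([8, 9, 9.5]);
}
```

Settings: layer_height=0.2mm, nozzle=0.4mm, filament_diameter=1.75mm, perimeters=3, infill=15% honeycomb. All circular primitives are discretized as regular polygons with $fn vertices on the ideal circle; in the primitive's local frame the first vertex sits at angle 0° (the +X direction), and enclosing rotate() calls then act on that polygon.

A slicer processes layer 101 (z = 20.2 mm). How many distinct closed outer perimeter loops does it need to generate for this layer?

2

At z = 20.2 mm: the r=10.5 cylinder gives a regular 24-gon of circumradius 10.5 (constant along its height); the cylinder at (-1, 3) is not intersected at this z (z outside [11, 19.5]); the cube at (6, 5.5) is present — its section is the full 13.5×27 rectangle; Subtracting the remaining from the first: starting from the r=10.5 cylinder, the 13.5×27 cube at (6, 5.5) partially overlaps it — only the 4.94 mm² overlap (of its 364.50 mm²) is removed, clipping the outline — 1 connected region; the cube at (10.5, 14) is present — its section is the full 8×9 rectangle; Taking the union: the 2 present regions are separate (no shared area or edge), so areas and boundary lengths simply add and each stays a separate island — 2 connected regions. The result has 2 disconnected regions.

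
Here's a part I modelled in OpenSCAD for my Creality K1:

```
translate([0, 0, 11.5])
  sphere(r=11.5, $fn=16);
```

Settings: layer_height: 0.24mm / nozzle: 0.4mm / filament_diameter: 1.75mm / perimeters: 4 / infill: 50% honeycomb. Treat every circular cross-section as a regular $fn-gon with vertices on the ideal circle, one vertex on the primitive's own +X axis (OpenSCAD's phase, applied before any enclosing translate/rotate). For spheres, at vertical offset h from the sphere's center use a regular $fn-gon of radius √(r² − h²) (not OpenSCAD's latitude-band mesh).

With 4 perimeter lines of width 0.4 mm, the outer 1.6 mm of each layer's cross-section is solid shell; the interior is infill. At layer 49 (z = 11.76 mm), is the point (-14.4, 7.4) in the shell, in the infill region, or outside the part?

outside

At z = 11.76 mm: the sphere: section is a regular 16-gon, circumradius = √(r²−h²) = √(11.5²−0.26²) = 11.497. Overall, the cross-section is a single solid region. The nearest boundary edge runs (-8.13, 8.13)→(-10.62, 4.40); distance from the point to it = 4.81 mm. The point is not inside any of the regions above, so it lies outside the cross-section (4.81 mm from the nearest boundary).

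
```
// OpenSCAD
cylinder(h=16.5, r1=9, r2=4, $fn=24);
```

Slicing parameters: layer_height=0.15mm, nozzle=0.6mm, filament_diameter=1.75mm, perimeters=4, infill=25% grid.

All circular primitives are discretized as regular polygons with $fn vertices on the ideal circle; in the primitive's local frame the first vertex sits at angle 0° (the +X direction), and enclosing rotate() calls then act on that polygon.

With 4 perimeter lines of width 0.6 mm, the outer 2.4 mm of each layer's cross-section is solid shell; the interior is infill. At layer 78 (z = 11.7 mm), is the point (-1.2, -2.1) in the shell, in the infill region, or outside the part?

infill

At z = 11.7 mm: the cone (r1=9→r2=4) has section circumradius 5.455 here — a regular 24-gon. Overall, the cross-section is a single solid region. The nearest boundary edge runs (-2.73, -4.72)→(-1.41, -5.27); distance from the point to it = 3.01 mm. The point is inside the cross-section and 3.01 mm from the nearest boundary — more than the 2.4 mm shell width (4 × 0.6), so it's in the infill interior.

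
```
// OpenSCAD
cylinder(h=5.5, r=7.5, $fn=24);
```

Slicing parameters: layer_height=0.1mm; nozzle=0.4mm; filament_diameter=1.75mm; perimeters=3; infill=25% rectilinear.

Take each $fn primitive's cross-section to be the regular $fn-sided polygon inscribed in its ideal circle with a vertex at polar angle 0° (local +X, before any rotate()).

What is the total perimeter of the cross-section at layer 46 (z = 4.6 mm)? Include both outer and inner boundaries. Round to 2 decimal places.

46.99 mm

At z = 4.6 mm: the r=7.5 cylinder gives a regular 24-gon of circumradius 7.5 (constant along its height) (perimeter = 2·24·7.500·sin(180°/24) = 46.99 mm). Overall, the cross-section is a single solid region. Total boundary length (outer) = 46.99 mm.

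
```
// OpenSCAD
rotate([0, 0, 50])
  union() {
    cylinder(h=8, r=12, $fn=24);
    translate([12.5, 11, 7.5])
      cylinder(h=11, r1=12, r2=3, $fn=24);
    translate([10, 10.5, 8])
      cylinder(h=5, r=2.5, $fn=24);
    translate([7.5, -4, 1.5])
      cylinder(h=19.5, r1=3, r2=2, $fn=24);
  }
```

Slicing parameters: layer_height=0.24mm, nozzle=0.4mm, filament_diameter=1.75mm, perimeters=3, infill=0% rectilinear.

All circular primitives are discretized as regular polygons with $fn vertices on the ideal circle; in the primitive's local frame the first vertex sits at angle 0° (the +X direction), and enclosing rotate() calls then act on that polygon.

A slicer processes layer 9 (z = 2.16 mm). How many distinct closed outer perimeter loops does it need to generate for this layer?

1

At z = 2.16 mm: the r=12 cylinder gives a regular 24-gon of circumradius 12 (constant along its height); the cone at (12.5, 11) is absent (z outside [7.5, 18.5]); the cylinder at (10, 10.5) is not intersected at this z (z outside [8, 13]); the cone at (7.5, -4) (r1=3→r2=2) has section circumradius 2.966 here — a regular 24-gon; Merging all regions: the cone at (7.5, -4) lies entirely inside the r=12 cylinder, so the union is just the r=12 cylinder — 1 connected region; (whole slice rotated 50° about Z — lengths, areas and connectivity unchanged). The result has 1 disconnected region.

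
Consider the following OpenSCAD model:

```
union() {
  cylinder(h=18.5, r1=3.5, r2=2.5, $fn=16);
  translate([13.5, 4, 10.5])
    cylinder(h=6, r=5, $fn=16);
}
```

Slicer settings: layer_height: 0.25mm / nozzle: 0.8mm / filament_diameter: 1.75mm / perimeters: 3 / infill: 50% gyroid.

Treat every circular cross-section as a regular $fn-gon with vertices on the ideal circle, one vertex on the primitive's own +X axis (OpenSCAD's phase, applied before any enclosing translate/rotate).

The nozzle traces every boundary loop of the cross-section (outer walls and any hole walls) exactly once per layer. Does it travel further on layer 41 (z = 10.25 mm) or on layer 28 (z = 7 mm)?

layer 28 (z = 7 mm)

Layer 41 (z = 10.25): the cone contributes a regular 16-gon of circumradius 2.946 (interpolated between r1=3.5 and r2=2.5 at t=0.554) (perimeter = 2·16·2.946·sin(180°/16) = 18.39 mm); the cylinder at (13.5, 4) does not reach this height (z outside [10.5, 16.5]); Combining (union): only the cone is present, so the union is just that shape — boundary = 18.39 mm. So its perimeter = 18.39 mm. Layer 28 (z = 7): the cone contributes a regular 16-gon of circumradius 3.122 (interpolated between r1=3.5 and r2=2.5 at t=0.378) (perimeter = 2·16·3.122·sin(180°/16) = 19.49 mm); the cylinder at (13.5, 4) is not intersected at this z (z outside [10.5, 16.5]); Combining (union): only the cone is present, so the union is just that shape — boundary = 19.49 mm. So its perimeter = 19.49 mm. Layer 28 is larger (19.49 vs 18.39 mm).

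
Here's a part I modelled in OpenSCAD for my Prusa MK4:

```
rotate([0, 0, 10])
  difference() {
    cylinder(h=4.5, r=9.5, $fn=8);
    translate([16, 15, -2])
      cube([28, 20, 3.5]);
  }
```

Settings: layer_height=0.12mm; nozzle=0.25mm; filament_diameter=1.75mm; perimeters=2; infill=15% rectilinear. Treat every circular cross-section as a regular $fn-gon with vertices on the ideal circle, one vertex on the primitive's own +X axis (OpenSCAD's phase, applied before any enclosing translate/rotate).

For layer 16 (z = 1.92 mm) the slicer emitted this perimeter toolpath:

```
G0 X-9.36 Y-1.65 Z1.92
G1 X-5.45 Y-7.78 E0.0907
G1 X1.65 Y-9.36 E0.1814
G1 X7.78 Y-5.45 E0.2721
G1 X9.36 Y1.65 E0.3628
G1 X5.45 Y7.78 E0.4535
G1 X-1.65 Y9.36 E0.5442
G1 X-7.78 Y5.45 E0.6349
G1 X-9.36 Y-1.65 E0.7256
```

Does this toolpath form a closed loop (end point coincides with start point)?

yes

Start point (G0): (-9.36, -1.65). End point (last G1): the path returns to the start — closed.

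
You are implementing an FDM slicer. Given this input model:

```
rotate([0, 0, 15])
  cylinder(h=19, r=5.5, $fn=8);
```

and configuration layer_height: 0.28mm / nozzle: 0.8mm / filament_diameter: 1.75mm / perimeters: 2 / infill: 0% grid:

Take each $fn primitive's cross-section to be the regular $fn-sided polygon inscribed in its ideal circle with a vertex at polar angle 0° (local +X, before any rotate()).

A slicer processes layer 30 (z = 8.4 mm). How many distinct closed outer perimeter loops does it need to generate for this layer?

1

At z = 8.4 mm: the r=5.5 cylinder contributes a regular 8-gon of circumradius 5.5; (whole slice rotated 15° about Z — lengths, areas and connectivity unchanged). The result has 1 disconnected region.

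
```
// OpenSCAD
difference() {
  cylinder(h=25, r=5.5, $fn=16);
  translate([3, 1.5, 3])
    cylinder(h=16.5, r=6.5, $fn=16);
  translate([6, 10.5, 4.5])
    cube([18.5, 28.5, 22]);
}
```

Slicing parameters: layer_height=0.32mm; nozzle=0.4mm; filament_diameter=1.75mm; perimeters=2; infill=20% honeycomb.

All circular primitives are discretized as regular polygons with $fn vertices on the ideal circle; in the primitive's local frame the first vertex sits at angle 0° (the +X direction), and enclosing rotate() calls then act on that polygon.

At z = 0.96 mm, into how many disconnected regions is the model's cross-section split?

1

At z = 0.96 mm: the cylinder: section is a regular 16-gon, circumradius r=5.5; the cylinder at (3, 1.5) is not intersected at this z (z outside [3, 19.5]); the cube at (6, 10.5) is absent (z outside [4.5, 26.5]); After the difference (first − rest): none of the subtracted shapes is present at this height, so the r=5.5 cylinder is unchanged — 1 connected region. The result has 1 disconnected region.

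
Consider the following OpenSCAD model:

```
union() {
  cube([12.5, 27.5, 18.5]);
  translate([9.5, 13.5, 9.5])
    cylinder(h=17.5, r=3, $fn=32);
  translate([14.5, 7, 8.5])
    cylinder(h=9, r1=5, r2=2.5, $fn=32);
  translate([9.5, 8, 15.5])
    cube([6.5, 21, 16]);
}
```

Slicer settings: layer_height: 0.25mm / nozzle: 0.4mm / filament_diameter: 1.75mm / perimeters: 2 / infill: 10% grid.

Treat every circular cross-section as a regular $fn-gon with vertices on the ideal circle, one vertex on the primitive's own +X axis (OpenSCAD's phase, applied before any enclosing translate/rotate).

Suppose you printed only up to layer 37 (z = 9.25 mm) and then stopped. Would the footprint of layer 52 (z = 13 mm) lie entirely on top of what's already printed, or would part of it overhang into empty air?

entirely on top

Compare the two slices. At z = 9.25: the 12.5×27.5 cube contributes its full rectangle (area 343.75 mm²); the cylinder at (9.5, 13.5) is not intersected at this z (z outside [9.5, 27]); the cone at (14.5, 7) (r1=5→r2=2.5) has section circumradius 4.792 here — a regular 32-gon (area = (32/2)·4.792²·sin(360°/32) = 71.67 mm²); the cube at (9.5, 8) is not intersected at this z (z outside [15.5, 31.5]); Combining (union): the regions partially overlap — summed areas 415.42 mm² minus the doubly-counted overlap 17.30 mm² gives 398.12 mm² — area = 398.12 mm². At z = 13: the cube (footprint 12.5×27.5) is included at this height (area 343.75 mm²); the r=3 cylinder at (9.5, 13.5) contributes a regular 32-gon of circumradius 3 (area = (32/2)·3.000²·sin(360°/32) = 28.09 mm²); the cone at (14.5, 7) (r1=5→r2=2.5) has section circumradius 3.750 here — a regular 32-gon (area = (32/2)·3.750²·sin(360°/32) = 43.90 mm²); the cube at (9.5, 8) is not intersected at this z (z outside [15.5, 31.5]); Merging all regions: the regions partially overlap — summed areas 415.74 mm² minus the doubly-counted overlap 35.84 mm² gives 379.90 mm² — area = 379.90 mm². Checking containment: the cross-section at z = 13 is a subset of the cross-section at z = 9.25.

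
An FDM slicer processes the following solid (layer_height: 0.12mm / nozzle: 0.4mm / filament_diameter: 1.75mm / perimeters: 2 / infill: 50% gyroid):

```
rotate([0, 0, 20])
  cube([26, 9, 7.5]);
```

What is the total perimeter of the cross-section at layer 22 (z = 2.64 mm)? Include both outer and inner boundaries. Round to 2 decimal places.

70.00 mm

At z = 2.64 mm: the cube is present — its section is the full 26×9 rectangle (perimeter 70.00 mm); (whole slice rotated 20° about Z — lengths, areas and connectivity unchanged). Overall, the cross-section is a single solid region. Total boundary length (outer) = 70.00 mm.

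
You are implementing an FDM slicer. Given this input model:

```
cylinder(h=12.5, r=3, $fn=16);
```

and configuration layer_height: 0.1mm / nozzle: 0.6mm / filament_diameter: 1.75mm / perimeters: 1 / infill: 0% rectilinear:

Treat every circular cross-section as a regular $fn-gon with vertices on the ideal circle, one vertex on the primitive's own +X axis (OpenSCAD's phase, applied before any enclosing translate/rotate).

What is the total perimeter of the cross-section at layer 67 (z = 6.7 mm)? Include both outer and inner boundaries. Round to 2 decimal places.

18.73 mm

At z = 6.7 mm: the r=3 cylinder contributes a regular 16-gon of circumradius 3 (perimeter = 2·16·3.000·sin(180°/16) = 18.73 mm). Overall, the cross-section is a single solid region. Total boundary length (outer) = 18.73 mm.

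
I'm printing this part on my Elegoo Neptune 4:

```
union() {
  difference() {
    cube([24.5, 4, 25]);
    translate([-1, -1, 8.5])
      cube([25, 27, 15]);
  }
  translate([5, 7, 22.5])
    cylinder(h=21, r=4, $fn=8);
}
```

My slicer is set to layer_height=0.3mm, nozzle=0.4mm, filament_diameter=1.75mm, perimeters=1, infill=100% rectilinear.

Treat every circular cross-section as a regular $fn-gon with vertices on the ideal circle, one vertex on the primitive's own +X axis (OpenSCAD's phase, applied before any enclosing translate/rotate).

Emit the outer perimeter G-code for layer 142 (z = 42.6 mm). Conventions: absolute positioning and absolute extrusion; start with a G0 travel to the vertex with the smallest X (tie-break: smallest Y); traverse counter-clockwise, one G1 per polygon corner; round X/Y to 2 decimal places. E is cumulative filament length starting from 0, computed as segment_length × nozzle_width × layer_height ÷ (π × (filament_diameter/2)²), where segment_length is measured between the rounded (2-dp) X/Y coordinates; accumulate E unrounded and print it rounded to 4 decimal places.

At z = 42.6 mm: the cube does not reach this height (z outside [0, 25]); the cube at (-1, -1) is not intersected at this z (z outside [8.5, 23.5]); After the difference (first − rest): the first operand is absent here, so nothing remains; the r=4 cylinder at (5, 7) contributes a regular 8-gon of circumradius 4; Combining (union): only the r=4 cylinder at (5, 7) is present, so the union is just that shape — 1 connected region. The outline is a single polygon with 8 vertices. Extrusion per mm of travel: 0.4 × 0.3 / (π × 0.875²) = 0.049890. Accumulating E over each segment gives final E = 1.2222.

G0 X1.00 Y7.00 Z42.60
G1 X2.17 Y4.17 E0.1528
G1 X5.00 Y3.00 E0.3056
G1 X7.83 Y4.17 E0.4583
G1 X9.00 Y7.00 E0.6111
G1 X7.83 Y9.83 E0.7639
G1 X5.00 Y11.00 E0.9167
G1 X2.17 Y9.83 E1.0695
G1 X1.00 Y7.00 E1.2222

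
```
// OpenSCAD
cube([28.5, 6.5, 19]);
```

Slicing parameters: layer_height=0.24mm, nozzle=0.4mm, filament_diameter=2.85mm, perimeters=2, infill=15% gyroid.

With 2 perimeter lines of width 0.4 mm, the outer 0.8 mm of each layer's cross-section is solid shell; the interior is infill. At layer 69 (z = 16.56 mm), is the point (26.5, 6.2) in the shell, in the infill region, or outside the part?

At z = 16.56 mm: the cube is present — its section is the full 28.5×6.5 rectangle. Overall, the cross-section is a single solid region. The nearest boundary edge runs (28.50, 6.50)→(0.00, 6.50); distance from the point to it = 0.30 mm. The point is inside the cross-section, 0.30 mm from the nearest boundary — within the 0.8 mm shell band (2 × 0.4).

shell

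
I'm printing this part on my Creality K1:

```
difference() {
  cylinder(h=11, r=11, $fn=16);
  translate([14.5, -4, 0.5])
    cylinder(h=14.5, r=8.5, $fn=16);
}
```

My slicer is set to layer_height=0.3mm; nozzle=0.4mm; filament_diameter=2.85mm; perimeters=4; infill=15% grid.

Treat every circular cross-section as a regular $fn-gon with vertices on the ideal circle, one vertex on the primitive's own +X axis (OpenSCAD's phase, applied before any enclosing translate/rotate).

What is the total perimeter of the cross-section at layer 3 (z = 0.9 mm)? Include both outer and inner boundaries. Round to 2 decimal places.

69.38 mm

At z = 0.9 mm: the r=11 cylinder gives a regular 16-gon of circumradius 11 (constant along its height) (perimeter = 2·16·11.000·sin(180°/16) = 68.67 mm); the cylinder at (14.5, -4): section is a regular 16-gon, circumradius r=8.5 (perimeter = 2·16·8.500·sin(180°/16) = 53.06 mm); After the difference (first − rest): starting from the r=11 cylinder, the r=8.5 cylinder at (14.5, -4) partially overlaps it — only the 34.13 mm² overlap (of its 221.19 mm²) is removed, clipping the outline — boundary = 69.38 mm. Overall, the cross-section is a single solid region. Total boundary length (outer) = 69.38 mm.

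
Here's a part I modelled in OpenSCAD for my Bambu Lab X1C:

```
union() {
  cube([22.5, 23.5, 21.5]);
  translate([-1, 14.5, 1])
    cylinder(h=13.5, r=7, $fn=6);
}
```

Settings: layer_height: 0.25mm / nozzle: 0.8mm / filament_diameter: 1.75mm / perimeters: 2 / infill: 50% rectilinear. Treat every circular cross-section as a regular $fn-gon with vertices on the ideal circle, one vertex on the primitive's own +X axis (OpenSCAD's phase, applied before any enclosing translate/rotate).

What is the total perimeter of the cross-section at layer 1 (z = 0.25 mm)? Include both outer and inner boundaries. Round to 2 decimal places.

At z = 0.25 mm: the cube is present — its section is the full 22.5×23.5 rectangle (perimeter 92.00 mm); the cylinder at (-1, 14.5) does not reach this height (z outside [1, 14.5]); Merging all regions: only the 22.5×23.5 cube is present, so the union is just that shape — boundary = 92.00 mm. Overall, the cross-section is a single solid region. Total boundary length (outer) = 92.00 mm.

92.00 mm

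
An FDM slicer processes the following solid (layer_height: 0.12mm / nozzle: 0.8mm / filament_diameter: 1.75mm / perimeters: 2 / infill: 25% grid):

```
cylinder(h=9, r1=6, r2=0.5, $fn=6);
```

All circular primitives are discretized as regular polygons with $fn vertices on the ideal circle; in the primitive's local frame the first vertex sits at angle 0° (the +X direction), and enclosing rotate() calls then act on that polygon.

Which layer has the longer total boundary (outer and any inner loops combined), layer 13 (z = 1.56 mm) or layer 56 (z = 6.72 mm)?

layer 13 (z = 1.56 mm)

Layer 13 (z = 1.56): the cone (r1=6→r2=0.5) has section circumradius 5.047 here — a regular 6-gon (perimeter = 2·6·5.047·sin(180°/6) = 30.28 mm). So its perimeter = 30.28 mm. Layer 56 (z = 6.72): the cone (r1=6→r2=0.5) has section circumradius 1.893 here — a regular 6-gon (perimeter = 2·6·1.893·sin(180°/6) = 11.36 mm). So its perimeter = 11.36 mm. Layer 13 is larger (30.28 vs 11.36 mm).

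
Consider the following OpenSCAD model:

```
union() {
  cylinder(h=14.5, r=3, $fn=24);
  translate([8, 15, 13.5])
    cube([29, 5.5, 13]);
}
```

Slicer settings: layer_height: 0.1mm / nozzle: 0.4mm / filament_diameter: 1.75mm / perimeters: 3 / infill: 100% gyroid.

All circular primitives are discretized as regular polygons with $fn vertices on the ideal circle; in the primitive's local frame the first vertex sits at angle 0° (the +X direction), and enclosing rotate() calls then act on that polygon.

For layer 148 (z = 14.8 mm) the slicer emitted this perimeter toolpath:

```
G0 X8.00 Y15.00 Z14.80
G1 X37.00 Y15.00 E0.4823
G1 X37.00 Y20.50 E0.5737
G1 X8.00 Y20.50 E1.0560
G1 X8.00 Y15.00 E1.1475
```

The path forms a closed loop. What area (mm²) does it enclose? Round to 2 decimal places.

Apply the shoelace formula to the sequence of (X, Y) vertices; enclosed area = 159.50 mm².

159.50 mm²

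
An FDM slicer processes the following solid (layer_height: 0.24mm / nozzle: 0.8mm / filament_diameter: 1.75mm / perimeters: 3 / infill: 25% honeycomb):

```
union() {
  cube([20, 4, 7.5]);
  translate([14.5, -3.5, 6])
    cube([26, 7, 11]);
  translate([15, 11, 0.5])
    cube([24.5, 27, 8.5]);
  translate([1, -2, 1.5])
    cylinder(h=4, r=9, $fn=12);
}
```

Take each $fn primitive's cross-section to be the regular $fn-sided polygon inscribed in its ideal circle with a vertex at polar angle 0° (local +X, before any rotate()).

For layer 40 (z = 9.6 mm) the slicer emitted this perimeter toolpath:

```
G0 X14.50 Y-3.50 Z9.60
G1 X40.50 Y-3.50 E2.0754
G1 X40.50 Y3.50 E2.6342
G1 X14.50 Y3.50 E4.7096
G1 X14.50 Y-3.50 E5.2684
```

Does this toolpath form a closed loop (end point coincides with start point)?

yes

Start point (G0): (14.50, -3.50). End point (last G1): the path returns to the start — closed.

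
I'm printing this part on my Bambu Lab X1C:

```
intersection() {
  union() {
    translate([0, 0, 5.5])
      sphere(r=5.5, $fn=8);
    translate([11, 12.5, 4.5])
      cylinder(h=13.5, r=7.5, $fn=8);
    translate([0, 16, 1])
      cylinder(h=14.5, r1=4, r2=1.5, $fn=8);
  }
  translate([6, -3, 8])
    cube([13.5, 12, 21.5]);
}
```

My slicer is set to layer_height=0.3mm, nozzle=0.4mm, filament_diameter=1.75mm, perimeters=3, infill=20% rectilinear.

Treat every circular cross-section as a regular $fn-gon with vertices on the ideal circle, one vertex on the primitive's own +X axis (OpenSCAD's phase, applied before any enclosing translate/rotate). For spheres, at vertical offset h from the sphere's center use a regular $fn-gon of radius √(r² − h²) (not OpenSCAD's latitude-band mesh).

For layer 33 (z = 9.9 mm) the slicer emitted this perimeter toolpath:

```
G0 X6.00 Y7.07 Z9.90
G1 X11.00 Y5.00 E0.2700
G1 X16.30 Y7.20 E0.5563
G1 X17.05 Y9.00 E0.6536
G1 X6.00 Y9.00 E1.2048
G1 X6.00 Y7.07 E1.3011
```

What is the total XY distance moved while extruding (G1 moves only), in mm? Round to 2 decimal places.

Sum the Euclidean lengths of each G1 segment: total = 26.08 mm.

26.08 mm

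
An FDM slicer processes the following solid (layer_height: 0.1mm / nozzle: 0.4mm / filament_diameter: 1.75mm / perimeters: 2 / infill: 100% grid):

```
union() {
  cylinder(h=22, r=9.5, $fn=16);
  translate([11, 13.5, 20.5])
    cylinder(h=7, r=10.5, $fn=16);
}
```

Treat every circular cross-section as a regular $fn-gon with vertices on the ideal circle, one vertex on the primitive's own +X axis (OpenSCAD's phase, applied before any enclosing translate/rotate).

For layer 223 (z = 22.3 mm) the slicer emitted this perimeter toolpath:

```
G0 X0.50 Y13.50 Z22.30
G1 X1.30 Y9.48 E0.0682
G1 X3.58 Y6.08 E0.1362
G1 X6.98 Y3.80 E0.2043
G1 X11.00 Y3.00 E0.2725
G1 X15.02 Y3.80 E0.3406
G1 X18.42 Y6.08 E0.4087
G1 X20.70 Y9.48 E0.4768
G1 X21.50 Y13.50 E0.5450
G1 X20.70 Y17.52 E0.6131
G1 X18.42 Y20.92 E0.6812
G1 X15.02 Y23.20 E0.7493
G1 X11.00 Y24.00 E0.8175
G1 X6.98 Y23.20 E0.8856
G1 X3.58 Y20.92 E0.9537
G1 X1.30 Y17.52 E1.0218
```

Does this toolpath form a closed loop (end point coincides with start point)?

Start point (G0): (0.50, 13.50). End point (last G1): the path does not return to the start — open.

no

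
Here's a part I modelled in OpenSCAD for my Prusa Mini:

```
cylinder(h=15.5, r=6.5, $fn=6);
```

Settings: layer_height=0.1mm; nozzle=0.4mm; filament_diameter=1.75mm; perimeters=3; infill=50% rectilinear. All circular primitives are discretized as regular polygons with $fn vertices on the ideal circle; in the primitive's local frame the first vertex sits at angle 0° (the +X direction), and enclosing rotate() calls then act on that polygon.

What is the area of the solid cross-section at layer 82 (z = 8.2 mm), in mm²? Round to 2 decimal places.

At z = 8.2 mm: the cylinder: section is a regular 6-gon, circumradius r=6.5 (area = (6/2)·6.500²·sin(360°/6) = 109.77 mm²). Overall, the cross-section is a single solid region. Net area = 109.77 mm².

109.77 mm²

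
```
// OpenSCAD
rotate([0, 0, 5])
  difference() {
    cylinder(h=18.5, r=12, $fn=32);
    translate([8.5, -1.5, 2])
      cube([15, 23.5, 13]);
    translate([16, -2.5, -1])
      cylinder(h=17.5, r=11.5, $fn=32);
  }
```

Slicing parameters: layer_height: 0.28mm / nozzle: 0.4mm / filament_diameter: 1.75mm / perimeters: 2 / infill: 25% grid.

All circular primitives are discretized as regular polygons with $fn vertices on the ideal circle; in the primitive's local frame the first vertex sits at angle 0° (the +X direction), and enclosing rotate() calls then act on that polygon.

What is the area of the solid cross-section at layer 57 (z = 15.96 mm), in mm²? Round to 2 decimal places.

At z = 15.96 mm: the r=12 cylinder gives a regular 32-gon of circumradius 12 (constant along its height) (area = (32/2)·12.000²·sin(360°/32) = 449.49 mm²); the cube at (8.5, -1.5) does not reach this height (z outside [2, 15]); the r=11.5 cylinder at (16, -2.5) gives a regular 32-gon of circumradius 11.5 (constant along its height) (area = (32/2)·11.500²·sin(360°/32) = 412.81 mm²); Taking the first minus the rest: starting from the r=12 cylinder (449.49 mm²), the r=11.5 cylinder at (16, -2.5) partially overlaps it — only the 84.46 mm² overlap (of its 412.81 mm²) is removed, clipping the outline — area = 365.03 mm²; (rotated 5° about Z; rotation is an isometry so areas/perimeters/island counts are preserved). Overall, the cross-section is a single solid region. Net area = 365.03 mm².

365.03 mm²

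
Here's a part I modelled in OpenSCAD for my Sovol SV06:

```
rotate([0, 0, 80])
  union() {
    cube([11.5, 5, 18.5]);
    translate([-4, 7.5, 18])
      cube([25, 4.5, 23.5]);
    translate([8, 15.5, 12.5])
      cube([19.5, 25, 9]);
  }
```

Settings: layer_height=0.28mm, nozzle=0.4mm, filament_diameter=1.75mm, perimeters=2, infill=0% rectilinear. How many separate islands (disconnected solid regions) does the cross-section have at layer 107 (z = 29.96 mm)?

At z = 29.96 mm: the cube is absent (z outside [0, 18.5]); the cube at (-4, 7.5) (footprint 25×4.5) is included at this height; the cube at (8, 15.5) is absent (z outside [12.5, 21.5]); Taking the union: only the 25×4.5 cube at (-4, 7.5) is present, so the union is just that shape — 1 connected region; (rotated 80° about Z; rotation is an isometry so areas/perimeters/island counts are preserved). Overall, the cross-section is a single solid region. Island count = 1.

1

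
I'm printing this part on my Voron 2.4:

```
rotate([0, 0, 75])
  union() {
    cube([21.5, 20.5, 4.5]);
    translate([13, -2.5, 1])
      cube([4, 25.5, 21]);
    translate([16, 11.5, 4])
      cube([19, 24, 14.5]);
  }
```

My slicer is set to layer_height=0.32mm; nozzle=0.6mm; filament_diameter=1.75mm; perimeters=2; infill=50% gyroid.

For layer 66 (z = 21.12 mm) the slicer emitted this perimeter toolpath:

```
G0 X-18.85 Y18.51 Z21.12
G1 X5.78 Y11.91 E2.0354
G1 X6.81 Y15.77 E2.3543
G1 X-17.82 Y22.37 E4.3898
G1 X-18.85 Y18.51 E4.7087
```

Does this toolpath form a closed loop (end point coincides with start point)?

yes

Start point (G0): (-18.85, 18.51). End point (last G1): the path returns to the start — closed.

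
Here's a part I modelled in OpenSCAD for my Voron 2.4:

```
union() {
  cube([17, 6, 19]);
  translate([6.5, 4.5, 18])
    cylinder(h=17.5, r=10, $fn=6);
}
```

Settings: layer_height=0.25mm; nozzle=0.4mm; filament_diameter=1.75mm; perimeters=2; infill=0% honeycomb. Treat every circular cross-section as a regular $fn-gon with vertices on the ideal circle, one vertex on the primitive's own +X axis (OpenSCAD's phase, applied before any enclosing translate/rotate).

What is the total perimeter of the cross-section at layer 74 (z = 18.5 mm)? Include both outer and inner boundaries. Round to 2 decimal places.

63.54 mm

At z = 18.5 mm: the cube is present — its section is the full 17×6 rectangle (perimeter 46.00 mm); the r=10 cylinder at (6.5, 4.5) contributes a regular 6-gon of circumradius 10 (perimeter = 2·6·10.000·sin(180°/6) = 60.00 mm); Taking the union: the regions partially overlap (shared area 92.50 mm²), so the edge portions inside another operand are dropped and the merged outline is re-measured after clipping — boundary = 63.54 mm. Overall, the cross-section is a single solid region. Total boundary length (outer) = 63.54 mm.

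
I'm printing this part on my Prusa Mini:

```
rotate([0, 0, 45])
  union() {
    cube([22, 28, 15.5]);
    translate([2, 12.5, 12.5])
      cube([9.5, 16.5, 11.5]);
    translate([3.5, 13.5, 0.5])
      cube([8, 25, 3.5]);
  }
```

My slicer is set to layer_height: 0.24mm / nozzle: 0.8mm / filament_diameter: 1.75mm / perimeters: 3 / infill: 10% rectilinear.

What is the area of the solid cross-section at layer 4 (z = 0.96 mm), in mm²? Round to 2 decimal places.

700.00 mm²

At z = 0.96 mm: the cube is present — its section is the full 22×28 rectangle (area 616.00 mm²); the cube at (2, 12.5) is not intersected at this z (z outside [12.5, 24]); the cube at (3.5, 13.5) is present — its section is the full 8×25 rectangle (area 200.00 mm²); Combining (union): the regions partially overlap — summed areas 816.00 mm² minus the doubly-counted overlap 116.00 mm² gives 700.00 mm² — area = 700.00 mm²; (rotated 45° about Z; rotation is an isometry so areas/perimeters/island counts are preserved). Overall, the cross-section is a single solid region. Net area = 700.00 mm².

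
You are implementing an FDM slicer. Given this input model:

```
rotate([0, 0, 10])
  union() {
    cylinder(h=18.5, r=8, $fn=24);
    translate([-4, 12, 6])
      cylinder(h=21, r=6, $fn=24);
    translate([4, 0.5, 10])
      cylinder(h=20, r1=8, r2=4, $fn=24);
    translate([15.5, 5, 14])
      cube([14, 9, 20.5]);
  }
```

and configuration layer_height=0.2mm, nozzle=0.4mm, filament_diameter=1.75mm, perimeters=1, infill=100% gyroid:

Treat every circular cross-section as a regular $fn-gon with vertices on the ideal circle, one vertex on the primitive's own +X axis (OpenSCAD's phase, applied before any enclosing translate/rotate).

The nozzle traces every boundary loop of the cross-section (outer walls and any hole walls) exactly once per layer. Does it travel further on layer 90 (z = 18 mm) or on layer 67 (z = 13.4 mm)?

layer 90 (z = 18 mm)

Layer 90 (z = 18): the r=8 cylinder contributes a regular 24-gon of circumradius 8 (perimeter = 2·24·8.000·sin(180°/24) = 50.12 mm); the r=6 cylinder at (-4, 12) contributes a regular 24-gon of circumradius 6 (perimeter = 2·24·6.000·sin(180°/24) = 37.59 mm); the cone at (4, 0.5) (r1=8→r2=4) has section circumradius 6.400 here — a regular 24-gon (perimeter = 2·24·6.400·sin(180°/24) = 40.10 mm); the 14×9 cube at (15.5, 5) contributes its full rectangle (perimeter 46.00 mm); Combining (union): the regions partially overlap (shared area 106.24 mm²), so the edge portions inside another operand are dropped and the merged outline is re-measured after clipping — boundary = 125.62 mm; (rotated 10° about Z; rotation is an isometry so areas/perimeters/island counts are preserved). So its perimeter = 125.62 mm. Layer 67 (z = 13.4): the r=8 cylinder contributes a regular 24-gon of circumradius 8 (perimeter = 2·24·8.000·sin(180°/24) = 50.12 mm); the r=6 cylinder at (-4, 12) contributes a regular 24-gon of circumradius 6 (perimeter = 2·24·6.000·sin(180°/24) = 37.59 mm); the cone at (4, 0.5): at t=0.170 of its height the radius interpolates to r₁+(r₂−r₁)t = 7.320, giving a regular 24-gon of that circumradius (perimeter = 2·24·7.320·sin(180°/24) = 45.86 mm); the cube at (15.5, 5) does not reach this height (z outside [14, 34.5]); Combining (union): the regions partially overlap (shared area 125.93 mm²), so the edge portions inside another operand are dropped and the merged outline is re-measured after clipping — boundary = 82.01 mm; (rotated 10° about Z; rotation is an isometry so areas/perimeters/island counts are preserved). So its perimeter = 82.01 mm. Layer 90 is larger (125.62 vs 82.01 mm).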